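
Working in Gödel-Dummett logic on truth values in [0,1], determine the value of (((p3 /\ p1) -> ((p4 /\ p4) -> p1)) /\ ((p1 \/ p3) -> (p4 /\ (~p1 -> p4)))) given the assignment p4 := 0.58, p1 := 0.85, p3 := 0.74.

0.58

(p3 /\ p1) = min(0.74, 0.85) = 0.74
(p4 /\ p4) = min(0.58, 0.58) = 0.58
((p4 /\ p4) -> p1): 0.58 ≤ 0.85, so result = 1
((p3 /\ p1) -> ((p4 /\ p4) -> p1)): 0.74 ≤ 1, so result = 1
(p1 \/ p3) = max(0.85, 0.74) = 0.85
~p1: Gödel ¬ of 0.85 = 0 (operand ≠ 0)
(~p1 -> p4): 0 ≤ 0.58, so result = 1
(p4 /\ (~p1 -> p4)) = min(0.58, 1) = 0.58
((p1 \/ p3) -> (p4 /\ (~p1 -> p4))): 0.85 > 0.58, so result = 0.58
(((p3 /\ p1) -> ((p4 /\ p4) -> p1)) /\ ((p1 \/ p3) -> (p4 /\ (~p1 -> p4)))) = min(1, 0.58) = 0.58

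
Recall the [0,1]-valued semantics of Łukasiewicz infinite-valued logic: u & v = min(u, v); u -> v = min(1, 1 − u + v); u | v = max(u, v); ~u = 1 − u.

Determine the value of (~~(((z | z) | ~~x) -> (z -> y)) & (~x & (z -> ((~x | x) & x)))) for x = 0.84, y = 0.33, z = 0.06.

(z | z) = max(0.06, 0.06) = 0.06
~x: Łukasiewicz ¬ gives 1 − 0.84 = 0.16
~~x: Łukasiewicz ¬ gives 1 − 0.16 = 0.84
((z | z) | ~~x) = max(0.06, 0.84) = 0.84
(z -> y): min(1, 1 − 0.06 + 0.33) = 1
(((z | z) | ~~x) -> (z -> y)): min(1, 1 − 0.84 + 1) = 1
~(((z | z) | ~~x) -> (z -> y)): Łukasiewicz ¬ gives 1 − 1 = 0
~~(((z | z) | ~~x) -> (z -> y)): Łukasiewicz ¬ gives 1 − 0 = 1
~x: Łukasiewicz ¬ gives 1 − 0.84 = 0.16
~x: Łukasiewicz ¬ gives 1 − 0.84 = 0.16
(~x | x) = max(0.16, 0.84) = 0.84
((~x | x) & x) = min(0.84, 0.84) = 0.84
(z -> ((~x | x) & x)): min(1, 1 − 0.06 + 0.84) = 1
(~x & (z -> ((~x | x) & x))) = min(0.16, 1) = 0.16
(~~(((z | z) | ~~x) -> (z -> y)) & (~x & (z -> ((~x | x) & x)))) = min(1, 0.16) = 0.16

0.16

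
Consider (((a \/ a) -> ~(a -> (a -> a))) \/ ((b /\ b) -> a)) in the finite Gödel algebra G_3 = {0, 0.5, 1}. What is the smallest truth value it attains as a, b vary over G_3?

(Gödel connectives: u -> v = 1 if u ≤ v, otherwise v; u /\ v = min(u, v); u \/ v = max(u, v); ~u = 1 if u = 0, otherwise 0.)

The minimum is attained at a = 0.5, b = 1:
  (a \/ a) = max(0.5, 0.5) = 0.5
  (a -> a): 0.5 ≤ 0.5, so result = 1
  (a -> (a -> a)): 0.5 ≤ 1, so result = 1
  ~(a -> (a -> a)): Gödel ¬ of 1 = 0 (operand ≠ 0)
  ((a \/ a) -> ~(a -> (a -> a))): 0.5 > 0, so result = 0
  (b /\ b) = min(1, 1) = 1
  ((b /\ b) -> a): 1 > 0.5, so result = 0.5
  (((a \/ a) -> ~(a -> (a -> a))) \/ ((b /\ b) -> a)) = max(0, 0.5) = 0.5
Checking all 9 assignments confirms none give a value below 0.50.

0.50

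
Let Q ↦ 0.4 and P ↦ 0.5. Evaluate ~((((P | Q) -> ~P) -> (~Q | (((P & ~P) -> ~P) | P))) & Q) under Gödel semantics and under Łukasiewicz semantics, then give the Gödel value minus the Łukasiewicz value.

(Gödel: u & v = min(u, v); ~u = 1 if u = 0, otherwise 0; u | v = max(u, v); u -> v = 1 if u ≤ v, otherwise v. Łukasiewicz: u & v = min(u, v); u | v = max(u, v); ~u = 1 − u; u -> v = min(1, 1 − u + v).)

-0.60

Gödel evaluation:
  (P | Q) = max(0.5, 0.4) = 0.5
  ~P: Gödel ¬ of 0.5 = 0 (operand ≠ 0)
  ((P | Q) -> ~P): 0.5 > 0, so result = 0
  ~Q: Gödel ¬ of 0.4 = 0 (operand ≠ 0)
  ~P: Gödel ¬ of 0.5 = 0 (operand ≠ 0)
  (P & ~P) = min(0.5, 0) = 0
  ~P: Gödel ¬ of 0.5 = 0 (operand ≠ 0)
  ((P & ~P) -> ~P): 0 ≤ 0, so result = 1
  (((P & ~P) -> ~P) | P) = max(1, 0.5) = 1
  (~Q | (((P & ~P) -> ~P) | P)) = max(0, 1) = 1
  (((P | Q) -> ~P) -> (~Q | (((P & ~P) -> ~P) | P))): 0 ≤ 1, so result = 1
  ((((P | Q) -> ~P) -> (~Q | (((P & ~P) -> ~P) | P))) & Q) = min(1, 0.4) = 0.4
  ~((((P | Q) -> ~P) -> (~Q | (((P & ~P) -> ~P) | P))) & Q): Gödel ¬ of 0.4 = 0 (operand ≠ 0)
  Gödel value = 0
Łukasiewicz evaluation:
  (P | Q) = max(0.5, 0.4) = 0.5
  ~P: Łukasiewicz ¬ gives 1 − 0.5 = 0.5
  ((P | Q) -> ~P): min(1, 1 − 0.5 + 0.5) = 1
  ~Q: Łukasiewicz ¬ gives 1 − 0.4 = 0.6
  ~P: Łukasiewicz ¬ gives 1 − 0.5 = 0.5
  (P & ~P) = min(0.5, 0.5) = 0.5
  ~P: Łukasiewicz ¬ gives 1 − 0.5 = 0.5
  ((P & ~P) -> ~P): min(1, 1 − 0.5 + 0.5) = 1
  (((P & ~P) -> ~P) | P) = max(1, 0.5) = 1
  (~Q | (((P & ~P) -> ~P) | P)) = max(0.6, 1) = 1
  (((P | Q) -> ~P) -> (~Q | (((P & ~P) -> ~P) | P))): min(1, 1 − 1 + 1) = 1
  ((((P | Q) -> ~P) -> (~Q | (((P & ~P) -> ~P) | P))) & Q) = min(1, 0.4) = 0.4
  ~((((P | Q) -> ~P) -> (~Q | (((P & ~P) -> ~P) | P))) & Q): Łukasiewicz ¬ gives 1 − 0.4 = 0.6
  Łukasiewicz value = 0.6
Difference: 0 − 0.6 = -0.60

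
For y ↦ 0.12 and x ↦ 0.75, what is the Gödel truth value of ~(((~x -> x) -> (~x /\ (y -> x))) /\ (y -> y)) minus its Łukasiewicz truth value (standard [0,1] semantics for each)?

0.25

Gödel evaluation:
  ~x: Gödel ¬ of 0.75 = 0 (operand ≠ 0)
  (~x -> x): 0 ≤ 0.75, so result = 1
  ~x: Gödel ¬ of 0.75 = 0 (operand ≠ 0)
  (y -> x): 0.12 ≤ 0.75, so result = 1
  (~x /\ (y -> x)) = min(0, 1) = 0
  ((~x -> x) -> (~x /\ (y -> x))): 1 > 0, so result = 0
  (y -> y): 0.12 ≤ 0.12, so result = 1
  (((~x -> x) -> (~x /\ (y -> x))) /\ (y -> y)) = min(0, 1) = 0
  ~(((~x -> x) -> (~x /\ (y -> x))) /\ (y -> y)): Gödel ¬ of 0 = 1 (operand is 0)
  Gödel value = 1
Łukasiewicz evaluation:
  ~x: Łukasiewicz ¬ gives 1 − 0.75 = 0.25
  (~x -> x): min(1, 1 − 0.25 + 0.75) = 1
  ~x: Łukasiewicz ¬ gives 1 − 0.75 = 0.25
  (y -> x): min(1, 1 − 0.12 + 0.75) = 1
  (~x /\ (y -> x)) = min(0.25, 1) = 0.25
  ((~x -> x) -> (~x /\ (y -> x))): min(1, 1 − 1 + 0.25) = 0.25
  (y -> y): min(1, 1 − 0.12 + 0.12) = 1
  (((~x -> x) -> (~x /\ (y -> x))) /\ (y -> y)) = min(0.25, 1) = 0.25
  ~(((~x -> x) -> (~x /\ (y -> x))) /\ (y -> y)): Łukasiewicz ¬ gives 1 − 0.25 = 0.75
  Łukasiewicz value = 0.75
Difference: 1 − 0.75 = 0.25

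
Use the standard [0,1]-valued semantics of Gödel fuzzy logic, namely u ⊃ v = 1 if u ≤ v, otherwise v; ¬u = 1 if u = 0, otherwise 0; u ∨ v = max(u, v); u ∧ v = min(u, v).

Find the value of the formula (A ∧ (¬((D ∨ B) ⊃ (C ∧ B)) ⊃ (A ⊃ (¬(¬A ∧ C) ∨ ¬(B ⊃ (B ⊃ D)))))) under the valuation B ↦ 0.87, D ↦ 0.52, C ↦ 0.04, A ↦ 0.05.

(D ∨ B) = max(0.52, 0.87) = 0.87
(C ∧ B) = min(0.04, 0.87) = 0.04
((D ∨ B) ⊃ (C ∧ B)): 0.87 > 0.04, so result = 0.04
¬((D ∨ B) ⊃ (C ∧ B)): Gödel ¬ of 0.04 = 0 (operand ≠ 0)
¬A: Gödel ¬ of 0.05 = 0 (operand ≠ 0)
(¬A ∧ C) = min(0, 0.04) = 0
¬(¬A ∧ C): Gödel ¬ of 0 = 1 (operand is 0)
(B ⊃ D): 0.87 > 0.52, so result = 0.52
(B ⊃ (B ⊃ D)): 0.87 > 0.52, so result = 0.52
¬(B ⊃ (B ⊃ D)): Gödel ¬ of 0.52 = 0 (operand ≠ 0)
(¬(¬A ∧ C) ∨ ¬(B ⊃ (B ⊃ D))) = max(1, 0) = 1
(A ⊃ (¬(¬A ∧ C) ∨ ¬(B ⊃ (B ⊃ D)))): 0.05 ≤ 1, so result = 1
(¬((D ∨ B) ⊃ (C ∧ B)) ⊃ (A ⊃ (¬(¬A ∧ C) ∨ ¬(B ⊃ (B ⊃ D))))): 0 ≤ 1, so result = 1
(A ∧ (¬((D ∨ B) ⊃ (C ∧ B)) ⊃ (A ⊃ (¬(¬A ∧ C) ∨ ¬(B ⊃ (B ⊃ D)))))) = min(0.05, 1) = 0.05

0.05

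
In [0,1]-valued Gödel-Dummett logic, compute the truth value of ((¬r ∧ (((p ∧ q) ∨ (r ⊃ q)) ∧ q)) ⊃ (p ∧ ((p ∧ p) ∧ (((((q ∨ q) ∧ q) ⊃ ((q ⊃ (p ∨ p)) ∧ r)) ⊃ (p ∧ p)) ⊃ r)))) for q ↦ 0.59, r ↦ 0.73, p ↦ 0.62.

¬r: Gödel ¬ of 0.73 = 0 (operand ≠ 0)
(p ∧ q) = min(0.62, 0.59) = 0.59
(r ⊃ q): 0.73 > 0.59, so result = 0.59
((p ∧ q) ∨ (r ⊃ q)) = max(0.59, 0.59) = 0.59
(((p ∧ q) ∨ (r ⊃ q)) ∧ q) = min(0.59, 0.59) = 0.59
(¬r ∧ (((p ∧ q) ∨ (r ⊃ q)) ∧ q)) = min(0, 0.59) = 0
(p ∧ p) = min(0.62, 0.62) = 0.62
(q ∨ q) = max(0.59, 0.59) = 0.59
((q ∨ q) ∧ q) = min(0.59, 0.59) = 0.59
(p ∨ p) = max(0.62, 0.62) = 0.62
(q ⊃ (p ∨ p)): 0.59 ≤ 0.62, so result = 1
((q ⊃ (p ∨ p)) ∧ r) = min(1, 0.73) = 0.73
(((q ∨ q) ∧ q) ⊃ ((q ⊃ (p ∨ p)) ∧ r)): 0.59 ≤ 0.73, so result = 1
(p ∧ p) = min(0.62, 0.62) = 0.62
((((q ∨ q) ∧ q) ⊃ ((q ⊃ (p ∨ p)) ∧ r)) ⊃ (p ∧ p)): 1 > 0.62, so result = 0.62
(((((q ∨ q) ∧ q) ⊃ ((q ⊃ (p ∨ p)) ∧ r)) ⊃ (p ∧ p)) ⊃ r): 0.62 ≤ 0.73, so result = 1
((p ∧ p) ∧ (((((q ∨ q) ∧ q) ⊃ ((q ⊃ (p ∨ p)) ∧ r)) ⊃ (p ∧ p)) ⊃ r)) = min(0.62, 1) = 0.62
(p ∧ ((p ∧ p) ∧ (((((q ∨ q) ∧ q) ⊃ ((q ⊃ (p ∨ p)) ∧ r)) ⊃ (p ∧ p)) ⊃ r))) = min(0.62, 0.62) = 0.62
((¬r ∧ (((p ∧ q) ∨ (r ⊃ q)) ∧ q)) ⊃ (p ∧ ((p ∧ p) ∧ (((((q ∨ q) ∧ q) ⊃ ((q ⊃ (p ∨ p)) ∧ r)) ⊃ (p ∧ p)) ⊃ r)))): 0 ≤ 0.62, so result = 1

1.00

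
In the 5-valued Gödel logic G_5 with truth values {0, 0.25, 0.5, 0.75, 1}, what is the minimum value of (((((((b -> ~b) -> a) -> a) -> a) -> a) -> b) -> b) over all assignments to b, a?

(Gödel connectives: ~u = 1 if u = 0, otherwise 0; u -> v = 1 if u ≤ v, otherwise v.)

0.25

The minimum is attained at b = 0.25, a = 0:
  ~b: Gödel ¬ of 0.25 = 0 (operand ≠ 0)
  (b -> ~b): 0.25 > 0, so result = 0
  ((b -> ~b) -> a): 0 ≤ 0, so result = 1
  (((b -> ~b) -> a) -> a): 1 > 0, so result = 0
  ((((b -> ~b) -> a) -> a) -> a): 0 ≤ 0, so result = 1
  (((((b -> ~b) -> a) -> a) -> a) -> a): 1 > 0, so result = 0
  ((((((b -> ~b) -> a) -> a) -> a) -> a) -> b): 0 ≤ 0.25, so result = 1
  (((((((b -> ~b) -> a) -> a) -> a) -> a) -> b) -> b): 1 > 0.25, so result = 0.25
Checking all 25 assignments confirms none give a value below 0.25.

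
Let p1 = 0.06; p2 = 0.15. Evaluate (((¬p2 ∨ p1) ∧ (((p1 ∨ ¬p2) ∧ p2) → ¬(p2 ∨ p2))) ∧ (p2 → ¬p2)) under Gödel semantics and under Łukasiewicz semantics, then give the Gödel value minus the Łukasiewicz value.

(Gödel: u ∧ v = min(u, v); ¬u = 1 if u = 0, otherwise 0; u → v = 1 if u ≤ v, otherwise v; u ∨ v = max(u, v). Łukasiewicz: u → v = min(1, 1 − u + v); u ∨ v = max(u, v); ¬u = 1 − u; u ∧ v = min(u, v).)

Gödel evaluation:
  ¬p2: Gödel ¬ of 0.15 = 0 (operand ≠ 0)
  (¬p2 ∨ p1) = max(0, 0.06) = 0.06
  ¬p2: Gödel ¬ of 0.15 = 0 (operand ≠ 0)
  (p1 ∨ ¬p2) = max(0.06, 0) = 0.06
  ((p1 ∨ ¬p2) ∧ p2) = min(0.06, 0.15) = 0.06
  (p2 ∨ p2) = max(0.15, 0.15) = 0.15
  ¬(p2 ∨ p2): Gödel ¬ of 0.15 = 0 (operand ≠ 0)
  (((p1 ∨ ¬p2) ∧ p2) → ¬(p2 ∨ p2)): 0.06 > 0, so result = 0
  ((¬p2 ∨ p1) ∧ (((p1 ∨ ¬p2) ∧ p2) → ¬(p2 ∨ p2))) = min(0.06, 0) = 0
  ¬p2: Gödel ¬ of 0.15 = 0 (operand ≠ 0)
  (p2 → ¬p2): 0.15 > 0, so result = 0
  (((¬p2 ∨ p1) ∧ (((p1 ∨ ¬p2) ∧ p2) → ¬(p2 ∨ p2))) ∧ (p2 → ¬p2)) = min(0, 0) = 0
  Gödel value = 0
Łukasiewicz evaluation:
  ¬p2: Łukasiewicz ¬ gives 1 − 0.15 = 0.85
  (¬p2 ∨ p1) = max(0.85, 0.06) = 0.85
  ¬p2: Łukasiewicz ¬ gives 1 − 0.15 = 0.85
  (p1 ∨ ¬p2) = max(0.06, 0.85) = 0.85
  ((p1 ∨ ¬p2) ∧ p2) = min(0.85, 0.15) = 0.15
  (p2 ∨ p2) = max(0.15, 0.15) = 0.15
  ¬(p2 ∨ p2): Łukasiewicz ¬ gives 1 − 0.15 = 0.85
  (((p1 ∨ ¬p2) ∧ p2) → ¬(p2 ∨ p2)): min(1, 1 − 0.15 + 0.85) = 1
  ((¬p2 ∨ p1) ∧ (((p1 ∨ ¬p2) ∧ p2) → ¬(p2 ∨ p2))) = min(0.85, 1) = 0.85
  ¬p2: Łukasiewicz ¬ gives 1 − 0.15 = 0.85
  (p2 → ¬p2): min(1, 1 − 0.15 + 0.85) = 1
  (((¬p2 ∨ p1) ∧ (((p1 ∨ ¬p2) ∧ p2) → ¬(p2 ∨ p2))) ∧ (p2 → ¬p2)) = min(0.85, 1) = 0.85
  Łukasiewicz value = 0.85
Difference: 0 − 0.85 = -0.85

-0.85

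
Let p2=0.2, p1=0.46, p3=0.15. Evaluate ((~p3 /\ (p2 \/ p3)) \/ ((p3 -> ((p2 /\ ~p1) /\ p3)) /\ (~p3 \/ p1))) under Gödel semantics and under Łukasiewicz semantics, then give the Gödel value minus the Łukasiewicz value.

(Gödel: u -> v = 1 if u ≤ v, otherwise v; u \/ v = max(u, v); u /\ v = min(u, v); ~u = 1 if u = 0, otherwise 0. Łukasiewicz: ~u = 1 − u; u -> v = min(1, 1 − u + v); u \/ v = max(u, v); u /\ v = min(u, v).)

Gödel evaluation:
  ~p3: Gödel ¬ of 0.15 = 0 (operand ≠ 0)
  (p2 \/ p3) = max(0.2, 0.15) = 0.2
  (~p3 /\ (p2 \/ p3)) = min(0, 0.2) = 0
  ~p1: Gödel ¬ of 0.46 = 0 (operand ≠ 0)
  (p2 /\ ~p1) = min(0.2, 0) = 0
  ((p2 /\ ~p1) /\ p3) = min(0, 0.15) = 0
  (p3 -> ((p2 /\ ~p1) /\ p3)): 0.15 > 0, so result = 0
  ~p3: Gödel ¬ of 0.15 = 0 (operand ≠ 0)
  (~p3 \/ p1) = max(0, 0.46) = 0.46
  ((p3 -> ((p2 /\ ~p1) /\ p3)) /\ (~p3 \/ p1)) = min(0, 0.46) = 0
  ((~p3 /\ (p2 \/ p3)) \/ ((p3 -> ((p2 /\ ~p1) /\ p3)) /\ (~p3 \/ p1))) = max(0, 0) = 0
  Gödel value = 0
Łukasiewicz evaluation:
  ~p3: Łukasiewicz ¬ gives 1 − 0.15 = 0.85
  (p2 \/ p3) = max(0.2, 0.15) = 0.2
  (~p3 /\ (p2 \/ p3)) = min(0.85, 0.2) = 0.2
  ~p1: Łukasiewicz ¬ gives 1 − 0.46 = 0.54
  (p2 /\ ~p1) = min(0.2, 0.54) = 0.2
  ((p2 /\ ~p1) /\ p3) = min(0.2, 0.15) = 0.15
  (p3 -> ((p2 /\ ~p1) /\ p3)): min(1, 1 − 0.15 + 0.15) = 1
  ~p3: Łukasiewicz ¬ gives 1 − 0.15 = 0.85
  (~p3 \/ p1) = max(0.85, 0.46) = 0.85
  ((p3 -> ((p2 /\ ~p1) /\ p3)) /\ (~p3 \/ p1)) = min(1, 0.85) = 0.85
  ((~p3 /\ (p2 \/ p3)) \/ ((p3 -> ((p2 /\ ~p1) /\ p3)) /\ (~p3 \/ p1))) = max(0.2, 0.85) = 0.85
  Łukasiewicz value = 0.85
Difference: 0 − 0.85 = -0.85

-0.85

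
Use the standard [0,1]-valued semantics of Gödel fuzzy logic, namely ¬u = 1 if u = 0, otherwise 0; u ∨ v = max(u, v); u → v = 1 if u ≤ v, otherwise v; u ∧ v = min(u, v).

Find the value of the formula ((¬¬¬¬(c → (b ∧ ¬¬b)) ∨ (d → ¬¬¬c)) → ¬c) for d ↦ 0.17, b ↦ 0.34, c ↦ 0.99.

0.00

¬b: Gödel ¬ of 0.34 = 0 (operand ≠ 0)
¬¬b: Gödel ¬ of 0 = 1 (operand is 0)
(b ∧ ¬¬b) = min(0.34, 1) = 0.34
(c → (b ∧ ¬¬b)): 0.99 > 0.34, so result = 0.34
¬(c → (b ∧ ¬¬b)): Gödel ¬ of 0.34 = 0 (operand ≠ 0)
¬¬(c → (b ∧ ¬¬b)): Gödel ¬ of 0 = 1 (operand is 0)
¬¬¬(c → (b ∧ ¬¬b)): Gödel ¬ of 1 = 0 (operand ≠ 0)
¬¬¬¬(c → (b ∧ ¬¬b)): Gödel ¬ of 0 = 1 (operand is 0)
¬c: Gödel ¬ of 0.99 = 0 (operand ≠ 0)
¬¬c: Gödel ¬ of 0 = 1 (operand is 0)
¬¬¬c: Gödel ¬ of 1 = 0 (operand ≠ 0)
(d → ¬¬¬c): 0.17 > 0, so result = 0
(¬¬¬¬(c → (b ∧ ¬¬b)) ∨ (d → ¬¬¬c)) = max(1, 0) = 1
¬c: Gödel ¬ of 0.99 = 0 (operand ≠ 0)
((¬¬¬¬(c → (b ∧ ¬¬b)) ∨ (d → ¬¬¬c)) → ¬c): 1 > 0, so result = 0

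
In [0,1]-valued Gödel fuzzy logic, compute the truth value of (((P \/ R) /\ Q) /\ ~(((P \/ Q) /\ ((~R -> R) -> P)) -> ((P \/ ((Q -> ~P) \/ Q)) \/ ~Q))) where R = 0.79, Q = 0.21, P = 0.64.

(P \/ R) = max(0.64, 0.79) = 0.79
((P \/ R) /\ Q) = min(0.79, 0.21) = 0.21
(P \/ Q) = max(0.64, 0.21) = 0.64
~R: Gödel ¬ of 0.79 = 0 (operand ≠ 0)
(~R -> R): 0 ≤ 0.79, so result = 1
((~R -> R) -> P): 1 > 0.64, so result = 0.64
((P \/ Q) /\ ((~R -> R) -> P)) = min(0.64, 0.64) = 0.64
~P: Gödel ¬ of 0.64 = 0 (operand ≠ 0)
(Q -> ~P): 0.21 > 0, so result = 0
((Q -> ~P) \/ Q) = max(0, 0.21) = 0.21
(P \/ ((Q -> ~P) \/ Q)) = max(0.64, 0.21) = 0.64
~Q: Gödel ¬ of 0.21 = 0 (operand ≠ 0)
((P \/ ((Q -> ~P) \/ Q)) \/ ~Q) = max(0.64, 0) = 0.64
(((P \/ Q) /\ ((~R -> R) -> P)) -> ((P \/ ((Q -> ~P) \/ Q)) \/ ~Q)): 0.64 ≤ 0.64, so result = 1
~(((P \/ Q) /\ ((~R -> R) -> P)) -> ((P \/ ((Q -> ~P) \/ Q)) \/ ~Q)): Gödel ¬ of 1 = 0 (operand ≠ 0)
(((P \/ R) /\ Q) /\ ~(((P \/ Q) /\ ((~R -> R) -> P)) -> ((P \/ ((Q -> ~P) \/ Q)) \/ ~Q))) = min(0.21, 0) = 0

0.00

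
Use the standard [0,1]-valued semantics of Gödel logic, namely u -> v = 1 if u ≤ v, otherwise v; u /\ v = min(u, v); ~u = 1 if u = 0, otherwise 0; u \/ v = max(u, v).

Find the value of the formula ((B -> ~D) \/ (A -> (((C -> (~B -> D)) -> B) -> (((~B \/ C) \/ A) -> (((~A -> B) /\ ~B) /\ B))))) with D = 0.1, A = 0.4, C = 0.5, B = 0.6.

0.00

~D: Gödel ¬ of 0.1 = 0 (operand ≠ 0)
(B -> ~D): 0.6 > 0, so result = 0
~B: Gödel ¬ of 0.6 = 0 (operand ≠ 0)
(~B -> D): 0 ≤ 0.1, so result = 1
(C -> (~B -> D)): 0.5 ≤ 1, so result = 1
((C -> (~B -> D)) -> B): 1 > 0.6, so result = 0.6
~B: Gödel ¬ of 0.6 = 0 (operand ≠ 0)
(~B \/ C) = max(0, 0.5) = 0.5
((~B \/ C) \/ A) = max(0.5, 0.4) = 0.5
~A: Gödel ¬ of 0.4 = 0 (operand ≠ 0)
(~A -> B): 0 ≤ 0.6, so result = 1
~B: Gödel ¬ of 0.6 = 0 (operand ≠ 0)
((~A -> B) /\ ~B) = min(1, 0) = 0
(((~A -> B) /\ ~B) /\ B) = min(0, 0.6) = 0
(((~B \/ C) \/ A) -> (((~A -> B) /\ ~B) /\ B)): 0.5 > 0, so result = 0
(((C -> (~B -> D)) -> B) -> (((~B \/ C) \/ A) -> (((~A -> B) /\ ~B) /\ B))): 0.6 > 0, so result = 0
(A -> (((C -> (~B -> D)) -> B) -> (((~B \/ C) \/ A) -> (((~A -> B) /\ ~B) /\ B)))): 0.4 > 0, so result = 0
((B -> ~D) \/ (A -> (((C -> (~B -> D)) -> B) -> (((~B \/ C) \/ A) -> (((~A -> B) /\ ~B) /\ B))))) = max(0, 0) = 0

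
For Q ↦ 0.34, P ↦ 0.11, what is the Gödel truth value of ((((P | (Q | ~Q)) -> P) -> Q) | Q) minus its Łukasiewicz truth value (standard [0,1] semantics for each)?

0.11

Gödel evaluation:
  ~Q: Gödel ¬ of 0.34 = 0 (operand ≠ 0)
  (Q | ~Q) = max(0.34, 0) = 0.34
  (P | (Q | ~Q)) = max(0.11, 0.34) = 0.34
  ((P | (Q | ~Q)) -> P): 0.34 > 0.11, so result = 0.11
  (((P | (Q | ~Q)) -> P) -> Q): 0.11 ≤ 0.34, so result = 1
  ((((P | (Q | ~Q)) -> P) -> Q) | Q) = max(1, 0.34) = 1
  Gödel value = 1
Łukasiewicz evaluation:
  ~Q: Łukasiewicz ¬ gives 1 − 0.34 = 0.66
  (Q | ~Q) = max(0.34, 0.66) = 0.66
  (P | (Q | ~Q)) = max(0.11, 0.66) = 0.66
  ((P | (Q | ~Q)) -> P): min(1, 1 − 0.66 + 0.11) = 0.45
  (((P | (Q | ~Q)) -> P) -> Q): min(1, 1 − 0.45 + 0.34) = 0.89
  ((((P | (Q | ~Q)) -> P) -> Q) | Q) = max(0.89, 0.34) = 0.89
  Łukasiewicz value = 0.89
Difference: 1 − 0.89 = 0.11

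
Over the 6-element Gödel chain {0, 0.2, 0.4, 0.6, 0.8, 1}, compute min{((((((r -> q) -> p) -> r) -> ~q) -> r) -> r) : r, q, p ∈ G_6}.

The minimum is attained at r = 0, q = 0.2, p = 0:
  (r -> q): 0 ≤ 0.2, so result = 1
  ((r -> q) -> p): 1 > 0, so result = 0
  (((r -> q) -> p) -> r): 0 ≤ 0, so result = 1
  ~q: Gödel ¬ of 0.2 = 0 (operand ≠ 0)
  ((((r -> q) -> p) -> r) -> ~q): 1 > 0, so result = 0
  (((((r -> q) -> p) -> r) -> ~q) -> r): 0 ≤ 0, so result = 1
  ((((((r -> q) -> p) -> r) -> ~q) -> r) -> r): 1 > 0, so result = 0
Checking all 216 assignments confirms none give a value below 0.00.

0.00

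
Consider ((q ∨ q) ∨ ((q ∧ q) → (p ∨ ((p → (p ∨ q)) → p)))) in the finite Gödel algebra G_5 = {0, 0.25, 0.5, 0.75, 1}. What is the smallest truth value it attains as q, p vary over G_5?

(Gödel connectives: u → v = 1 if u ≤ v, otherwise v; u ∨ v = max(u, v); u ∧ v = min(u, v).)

The minimum is attained at q = 0.25, p = 0:
  (q ∨ q) = max(0.25, 0.25) = 0.25
  (q ∧ q) = min(0.25, 0.25) = 0.25
  (p ∨ q) = max(0, 0.25) = 0.25
  (p → (p ∨ q)): 0 ≤ 0.25, so result = 1
  ((p → (p ∨ q)) → p): 1 > 0, so result = 0
  (p ∨ ((p → (p ∨ q)) → p)) = max(0, 0) = 0
  ((q ∧ q) → (p ∨ ((p → (p ∨ q)) → p))): 0.25 > 0, so result = 0
  ((q ∨ q) ∨ ((q ∧ q) → (p ∨ ((p → (p ∨ q)) → p)))) = max(0.25, 0) = 0.25
Checking all 25 assignments confirms none give a value below 0.25.

0.25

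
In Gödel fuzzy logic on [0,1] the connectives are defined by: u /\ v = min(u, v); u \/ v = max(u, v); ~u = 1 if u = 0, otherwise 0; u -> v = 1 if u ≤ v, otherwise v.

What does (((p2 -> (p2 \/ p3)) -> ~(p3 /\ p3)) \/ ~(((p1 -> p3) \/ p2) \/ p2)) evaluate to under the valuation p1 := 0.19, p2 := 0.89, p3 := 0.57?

0.00

(p2 \/ p3) = max(0.89, 0.57) = 0.89
(p2 -> (p2 \/ p3)): 0.89 ≤ 0.89, so result = 1
(p3 /\ p3) = min(0.57, 0.57) = 0.57
~(p3 /\ p3): Gödel ¬ of 0.57 = 0 (operand ≠ 0)
((p2 -> (p2 \/ p3)) -> ~(p3 /\ p3)): 1 > 0, so result = 0
(p1 -> p3): 0.19 ≤ 0.57, so result = 1
((p1 -> p3) \/ p2) = max(1, 0.89) = 1
(((p1 -> p3) \/ p2) \/ p2) = max(1, 0.89) = 1
~(((p1 -> p3) \/ p2) \/ p2): Gödel ¬ of 1 = 0 (operand ≠ 0)
(((p2 -> (p2 \/ p3)) -> ~(p3 /\ p3)) \/ ~(((p1 -> p3) \/ p2) \/ p2)) = max(0, 0) = 0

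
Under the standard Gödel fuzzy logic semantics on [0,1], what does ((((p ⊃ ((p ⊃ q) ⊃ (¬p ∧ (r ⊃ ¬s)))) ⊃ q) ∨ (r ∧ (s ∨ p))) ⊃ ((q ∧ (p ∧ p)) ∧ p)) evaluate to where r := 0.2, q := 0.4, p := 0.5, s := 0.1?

0.40

(p ⊃ q): 0.5 > 0.4, so result = 0.4
¬p: Gödel ¬ of 0.5 = 0 (operand ≠ 0)
¬s: Gödel ¬ of 0.1 = 0 (operand ≠ 0)
(r ⊃ ¬s): 0.2 > 0, so result = 0
(¬p ∧ (r ⊃ ¬s)) = min(0, 0) = 0
((p ⊃ q) ⊃ (¬p ∧ (r ⊃ ¬s))): 0.4 > 0, so result = 0
(p ⊃ ((p ⊃ q) ⊃ (¬p ∧ (r ⊃ ¬s)))): 0.5 > 0, so result = 0
((p ⊃ ((p ⊃ q) ⊃ (¬p ∧ (r ⊃ ¬s)))) ⊃ q): 0 ≤ 0.4, so result = 1
(s ∨ p) = max(0.1, 0.5) = 0.5
(r ∧ (s ∨ p)) = min(0.2, 0.5) = 0.2
(((p ⊃ ((p ⊃ q) ⊃ (¬p ∧ (r ⊃ ¬s)))) ⊃ q) ∨ (r ∧ (s ∨ p))) = max(1, 0.2) = 1
(p ∧ p) = min(0.5, 0.5) = 0.5
(q ∧ (p ∧ p)) = min(0.4, 0.5) = 0.4
((q ∧ (p ∧ p)) ∧ p) = min(0.4, 0.5) = 0.4
((((p ⊃ ((p ⊃ q) ⊃ (¬p ∧ (r ⊃ ¬s)))) ⊃ q) ∨ (r ∧ (s ∨ p))) ⊃ ((q ∧ (p ∧ p)) ∧ p)): 1 > 0.4, so result = 0.4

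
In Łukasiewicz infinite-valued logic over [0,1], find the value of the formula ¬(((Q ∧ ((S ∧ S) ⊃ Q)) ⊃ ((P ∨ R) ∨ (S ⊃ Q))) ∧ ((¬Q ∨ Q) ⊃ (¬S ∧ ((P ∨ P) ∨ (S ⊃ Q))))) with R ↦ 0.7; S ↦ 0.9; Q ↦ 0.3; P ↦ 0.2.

0.60

(S ∧ S) = min(0.9, 0.9) = 0.9
((S ∧ S) ⊃ Q): min(1, 1 − 0.9 + 0.3) = 0.4
(Q ∧ ((S ∧ S) ⊃ Q)) = min(0.3, 0.4) = 0.3
(P ∨ R) = max(0.2, 0.7) = 0.7
(S ⊃ Q): min(1, 1 − 0.9 + 0.3) = 0.4
((P ∨ R) ∨ (S ⊃ Q)) = max(0.7, 0.4) = 0.7
((Q ∧ ((S ∧ S) ⊃ Q)) ⊃ ((P ∨ R) ∨ (S ⊃ Q))): min(1, 1 − 0.3 + 0.7) = 1
¬Q: Łukasiewicz ¬ gives 1 − 0.3 = 0.7
(¬Q ∨ Q) = max(0.7, 0.3) = 0.7
¬S: Łukasiewicz ¬ gives 1 − 0.9 = 0.1
(P ∨ P) = max(0.2, 0.2) = 0.2
(S ⊃ Q): min(1, 1 − 0.9 + 0.3) = 0.4
((P ∨ P) ∨ (S ⊃ Q)) = max(0.2, 0.4) = 0.4
(¬S ∧ ((P ∨ P) ∨ (S ⊃ Q))) = min(0.1, 0.4) = 0.1
((¬Q ∨ Q) ⊃ (¬S ∧ ((P ∨ P) ∨ (S ⊃ Q)))): min(1, 1 − 0.7 + 0.1) = 0.4
(((Q ∧ ((S ∧ S) ⊃ Q)) ⊃ ((P ∨ R) ∨ (S ⊃ Q))) ∧ ((¬Q ∨ Q) ⊃ (¬S ∧ ((P ∨ P) ∨ (S ⊃ Q))))) = min(1, 0.4) = 0.4
¬(((Q ∧ ((S ∧ S) ⊃ Q)) ⊃ ((P ∨ R) ∨ (S ⊃ Q))) ∧ ((¬Q ∨ Q) ⊃ (¬S ∧ ((P ∨ P) ∨ (S ⊃ Q))))): Łukasiewicz ¬ gives 1 − 0.4 = 0.6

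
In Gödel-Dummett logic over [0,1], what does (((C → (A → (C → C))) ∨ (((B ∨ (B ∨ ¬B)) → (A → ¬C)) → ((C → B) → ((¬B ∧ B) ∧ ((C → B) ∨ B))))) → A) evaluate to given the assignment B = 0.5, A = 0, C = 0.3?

0.00

(C → C): 0.3 ≤ 0.3, so result = 1
(A → (C → C)): 0 ≤ 1, so result = 1
(C → (A → (C → C))): 0.3 ≤ 1, so result = 1
¬B: Gödel ¬ of 0.5 = 0 (operand ≠ 0)
(B ∨ ¬B) = max(0.5, 0) = 0.5
(B ∨ (B ∨ ¬B)) = max(0.5, 0.5) = 0.5
¬C: Gödel ¬ of 0.3 = 0 (operand ≠ 0)
(A → ¬C): 0 ≤ 0, so result = 1
((B ∨ (B ∨ ¬B)) → (A → ¬C)): 0.5 ≤ 1, so result = 1
(C → B): 0.3 ≤ 0.5, so result = 1
¬B: Gödel ¬ of 0.5 = 0 (operand ≠ 0)
(¬B ∧ B) = min(0, 0.5) = 0
(C → B): 0.3 ≤ 0.5, so result = 1
((C → B) ∨ B) = max(1, 0.5) = 1
((¬B ∧ B) ∧ ((C → B) ∨ B)) = min(0, 1) = 0
((C → B) → ((¬B ∧ B) ∧ ((C → B) ∨ B))): 1 > 0, so result = 0
(((B ∨ (B ∨ ¬B)) → (A → ¬C)) → ((C → B) → ((¬B ∧ B) ∧ ((C → B) ∨ B)))): 1 > 0, so result = 0
((C → (A → (C → C))) ∨ (((B ∨ (B ∨ ¬B)) → (A → ¬C)) → ((C → B) → ((¬B ∧ B) ∧ ((C → B) ∨ B))))) = max(1, 0) = 1
(((C → (A → (C → C))) ∨ (((B ∨ (B ∨ ¬B)) → (A → ¬C)) → ((C → B) → ((¬B ∧ B) ∧ ((C → B) ∨ B))))) → A): 1 > 0, so result = 0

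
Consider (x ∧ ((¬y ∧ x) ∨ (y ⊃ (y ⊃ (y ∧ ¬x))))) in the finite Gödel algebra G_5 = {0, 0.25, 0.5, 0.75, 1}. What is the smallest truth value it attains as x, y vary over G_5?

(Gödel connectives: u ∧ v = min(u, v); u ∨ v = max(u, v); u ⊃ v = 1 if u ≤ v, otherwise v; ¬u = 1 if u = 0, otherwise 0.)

The minimum is attained at x = 0, y = 0:
  ¬y: Gödel ¬ of 0 = 1 (operand is 0)
  (¬y ∧ x) = min(1, 0) = 0
  ¬x: Gödel ¬ of 0 = 1 (operand is 0)
  (y ∧ ¬x) = min(0, 1) = 0
  (y ⊃ (y ∧ ¬x)): 0 ≤ 0, so result = 1
  (y ⊃ (y ⊃ (y ∧ ¬x))): 0 ≤ 1, so result = 1
  ((¬y ∧ x) ∨ (y ⊃ (y ⊃ (y ∧ ¬x)))) = max(0, 1) = 1
  (x ∧ ((¬y ∧ x) ∨ (y ⊃ (y ⊃ (y ∧ ¬x))))) = min(0, 1) = 0
Checking all 25 assignments confirms none give a value below 0.00.

0.00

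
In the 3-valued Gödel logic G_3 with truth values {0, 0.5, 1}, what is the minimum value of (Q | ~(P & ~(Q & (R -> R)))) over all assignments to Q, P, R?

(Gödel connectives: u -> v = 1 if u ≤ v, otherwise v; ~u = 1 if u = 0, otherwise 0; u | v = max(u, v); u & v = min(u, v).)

0.00

The minimum is attained at Q = 0, P = 0.5, R = 0:
  (R -> R): 0 ≤ 0, so result = 1
  (Q & (R -> R)) = min(0, 1) = 0
  ~(Q & (R -> R)): Gödel ¬ of 0 = 1 (operand is 0)
  (P & ~(Q & (R -> R))) = min(0.5, 1) = 0.5
  ~(P & ~(Q & (R -> R))): Gödel ¬ of 0.5 = 0 (operand ≠ 0)
  (Q | ~(P & ~(Q & (R -> R)))) = max(0, 0) = 0
Checking all 27 assignments confirms none give a value below 0.00.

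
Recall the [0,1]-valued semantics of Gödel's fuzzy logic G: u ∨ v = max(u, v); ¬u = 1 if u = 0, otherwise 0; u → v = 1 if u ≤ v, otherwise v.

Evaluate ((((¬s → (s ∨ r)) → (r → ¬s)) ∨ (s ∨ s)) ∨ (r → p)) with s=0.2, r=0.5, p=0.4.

¬s: Gödel ¬ of 0.2 = 0 (operand ≠ 0)
(s ∨ r) = max(0.2, 0.5) = 0.5
(¬s → (s ∨ r)): 0 ≤ 0.5, so result = 1
¬s: Gödel ¬ of 0.2 = 0 (operand ≠ 0)
(r → ¬s): 0.5 > 0, so result = 0
((¬s → (s ∨ r)) → (r → ¬s)): 1 > 0, so result = 0
(s ∨ s) = max(0.2, 0.2) = 0.2
(((¬s → (s ∨ r)) → (r → ¬s)) ∨ (s ∨ s)) = max(0, 0.2) = 0.2
(r → p): 0.5 > 0.4, so result = 0.4
((((¬s → (s ∨ r)) → (r → ¬s)) ∨ (s ∨ s)) ∨ (r → p)) = max(0.2, 0.4) = 0.4

0.40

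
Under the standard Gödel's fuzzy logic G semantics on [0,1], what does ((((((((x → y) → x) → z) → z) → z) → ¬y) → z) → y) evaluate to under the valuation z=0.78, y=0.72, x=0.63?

(x → y): 0.63 ≤ 0.72, so result = 1
((x → y) → x): 1 > 0.63, so result = 0.63
(((x → y) → x) → z): 0.63 ≤ 0.78, so result = 1
((((x → y) → x) → z) → z): 1 > 0.78, so result = 0.78
(((((x → y) → x) → z) → z) → z): 0.78 ≤ 0.78, so result = 1
¬y: Gödel ¬ of 0.72 = 0 (operand ≠ 0)
((((((x → y) → x) → z) → z) → z) → ¬y): 1 > 0, so result = 0
(((((((x → y) → x) → z) → z) → z) → ¬y) → z): 0 ≤ 0.78, so result = 1
((((((((x → y) → x) → z) → z) → z) → ¬y) → z) → y): 1 > 0.72, so result = 0.72

0.72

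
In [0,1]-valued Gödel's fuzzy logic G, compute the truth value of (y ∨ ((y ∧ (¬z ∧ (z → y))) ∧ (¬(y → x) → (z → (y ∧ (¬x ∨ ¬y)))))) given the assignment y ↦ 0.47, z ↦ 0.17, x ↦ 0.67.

¬z: Gödel ¬ of 0.17 = 0 (operand ≠ 0)
(z → y): 0.17 ≤ 0.47, so result = 1
(¬z ∧ (z → y)) = min(0, 1) = 0
(y ∧ (¬z ∧ (z → y))) = min(0.47, 0) = 0
(y → x): 0.47 ≤ 0.67, so result = 1
¬(y → x): Gödel ¬ of 1 = 0 (operand ≠ 0)
¬x: Gödel ¬ of 0.67 = 0 (operand ≠ 0)
¬y: Gödel ¬ of 0.47 = 0 (operand ≠ 0)
(¬x ∨ ¬y) = max(0, 0) = 0
(y ∧ (¬x ∨ ¬y)) = min(0.47, 0) = 0
(z → (y ∧ (¬x ∨ ¬y))): 0.17 > 0, so result = 0
(¬(y → x) → (z → (y ∧ (¬x ∨ ¬y)))): 0 ≤ 0, so result = 1
((y ∧ (¬z ∧ (z → y))) ∧ (¬(y → x) → (z → (y ∧ (¬x ∨ ¬y))))) = min(0, 1) = 0
(y ∨ ((y ∧ (¬z ∧ (z → y))) ∧ (¬(y → x) → (z → (y ∧ (¬x ∨ ¬y)))))) = max(0.47, 0) = 0.47

0.47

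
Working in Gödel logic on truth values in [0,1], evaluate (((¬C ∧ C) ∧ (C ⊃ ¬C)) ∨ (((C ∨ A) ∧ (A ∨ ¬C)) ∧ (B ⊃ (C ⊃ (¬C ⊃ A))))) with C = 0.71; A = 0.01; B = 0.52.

0.01

¬C: Gödel ¬ of 0.71 = 0 (operand ≠ 0)
(¬C ∧ C) = min(0, 0.71) = 0
¬C: Gödel ¬ of 0.71 = 0 (operand ≠ 0)
(C ⊃ ¬C): 0.71 > 0, so result = 0
((¬C ∧ C) ∧ (C ⊃ ¬C)) = min(0, 0) = 0
(C ∨ A) = max(0.71, 0.01) = 0.71
¬C: Gödel ¬ of 0.71 = 0 (operand ≠ 0)
(A ∨ ¬C) = max(0.01, 0) = 0.01
((C ∨ A) ∧ (A ∨ ¬C)) = min(0.71, 0.01) = 0.01
¬C: Gödel ¬ of 0.71 = 0 (operand ≠ 0)
(¬C ⊃ A): 0 ≤ 0.01, so result = 1
(C ⊃ (¬C ⊃ A)): 0.71 ≤ 1, so result = 1
(B ⊃ (C ⊃ (¬C ⊃ A))): 0.52 ≤ 1, so result = 1
(((C ∨ A) ∧ (A ∨ ¬C)) ∧ (B ⊃ (C ⊃ (¬C ⊃ A)))) = min(0.01, 1) = 0.01
(((¬C ∧ C) ∧ (C ⊃ ¬C)) ∨ (((C ∨ A) ∧ (A ∨ ¬C)) ∧ (B ⊃ (C ⊃ (¬C ⊃ A))))) = max(0, 0.01) = 0.01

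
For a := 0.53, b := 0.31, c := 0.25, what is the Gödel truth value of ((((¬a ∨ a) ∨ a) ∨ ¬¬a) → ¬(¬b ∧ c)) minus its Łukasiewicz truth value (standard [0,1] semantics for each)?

0.00

Gödel evaluation:
  ¬a: Gödel ¬ of 0.53 = 0 (operand ≠ 0)
  (¬a ∨ a) = max(0, 0.53) = 0.53
  ((¬a ∨ a) ∨ a) = max(0.53, 0.53) = 0.53
  ¬a: Gödel ¬ of 0.53 = 0 (operand ≠ 0)
  ¬¬a: Gödel ¬ of 0 = 1 (operand is 0)
  (((¬a ∨ a) ∨ a) ∨ ¬¬a) = max(0.53, 1) = 1
  ¬b: Gödel ¬ of 0.31 = 0 (operand ≠ 0)
  (¬b ∧ c) = min(0, 0.25) = 0
  ¬(¬b ∧ c): Gödel ¬ of 0 = 1 (operand is 0)
  ((((¬a ∨ a) ∨ a) ∨ ¬¬a) → ¬(¬b ∧ c)): 1 ≤ 1, so result = 1
  Gödel value = 1
Łukasiewicz evaluation:
  ¬a: Łukasiewicz ¬ gives 1 − 0.53 = 0.47
  (¬a ∨ a) = max(0.47, 0.53) = 0.53
  ((¬a ∨ a) ∨ a) = max(0.53, 0.53) = 0.53
  ¬a: Łukasiewicz ¬ gives 1 − 0.53 = 0.47
  ¬¬a: Łukasiewicz ¬ gives 1 − 0.47 = 0.53
  (((¬a ∨ a) ∨ a) ∨ ¬¬a) = max(0.53, 0.53) = 0.53
  ¬b: Łukasiewicz ¬ gives 1 − 0.31 = 0.69
  (¬b ∧ c) = min(0.69, 0.25) = 0.25
  ¬(¬b ∧ c): Łukasiewicz ¬ gives 1 − 0.25 = 0.75
  ((((¬a ∨ a) ∨ a) ∨ ¬¬a) → ¬(¬b ∧ c)): min(1, 1 − 0.53 + 0.75) = 1
  Łukasiewicz value = 1
Difference: 1 − 1 = 0.00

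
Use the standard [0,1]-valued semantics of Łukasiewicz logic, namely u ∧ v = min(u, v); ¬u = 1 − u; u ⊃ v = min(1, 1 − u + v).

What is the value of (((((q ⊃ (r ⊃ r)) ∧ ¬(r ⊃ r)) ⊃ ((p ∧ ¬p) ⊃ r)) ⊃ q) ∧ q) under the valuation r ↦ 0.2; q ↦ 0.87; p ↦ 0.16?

0.87

(r ⊃ r): min(1, 1 − 0.2 + 0.2) = 1
(q ⊃ (r ⊃ r)): min(1, 1 − 0.87 + 1) = 1
(r ⊃ r): min(1, 1 − 0.2 + 0.2) = 1
¬(r ⊃ r): Łukasiewicz ¬ gives 1 − 1 = 0
((q ⊃ (r ⊃ r)) ∧ ¬(r ⊃ r)) = min(1, 0) = 0
¬p: Łukasiewicz ¬ gives 1 − 0.16 = 0.84
(p ∧ ¬p) = min(0.16, 0.84) = 0.16
((p ∧ ¬p) ⊃ r): min(1, 1 − 0.16 + 0.2) = 1
(((q ⊃ (r ⊃ r)) ∧ ¬(r ⊃ r)) ⊃ ((p ∧ ¬p) ⊃ r)): min(1, 1 − 0 + 1) = 1
((((q ⊃ (r ⊃ r)) ∧ ¬(r ⊃ r)) ⊃ ((p ∧ ¬p) ⊃ r)) ⊃ q): min(1, 1 − 1 + 0.87) = 0.87
(((((q ⊃ (r ⊃ r)) ∧ ¬(r ⊃ r)) ⊃ ((p ∧ ¬p) ⊃ r)) ⊃ q) ∧ q) = min(0.87, 0.87) = 0.87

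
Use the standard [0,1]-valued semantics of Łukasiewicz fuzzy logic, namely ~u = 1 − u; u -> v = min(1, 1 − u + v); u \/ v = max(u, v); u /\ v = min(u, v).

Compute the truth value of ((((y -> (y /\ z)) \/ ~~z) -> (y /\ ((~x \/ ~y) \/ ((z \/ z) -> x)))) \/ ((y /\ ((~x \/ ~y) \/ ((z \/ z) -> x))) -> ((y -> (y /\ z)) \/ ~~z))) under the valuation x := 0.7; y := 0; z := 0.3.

1.00

(y /\ z) = min(0, 0.3) = 0
(y -> (y /\ z)): min(1, 1 − 0 + 0) = 1
~z: Łukasiewicz ¬ gives 1 − 0.3 = 0.7
~~z: Łukasiewicz ¬ gives 1 − 0.7 = 0.3
((y -> (y /\ z)) \/ ~~z) = max(1, 0.3) = 1
~x: Łukasiewicz ¬ gives 1 − 0.7 = 0.3
~y: Łukasiewicz ¬ gives 1 − 0 = 1
(~x \/ ~y) = max(0.3, 1) = 1
(z \/ z) = max(0.3, 0.3) = 0.3
((z \/ z) -> x): min(1, 1 − 0.3 + 0.7) = 1
((~x \/ ~y) \/ ((z \/ z) -> x)) = max(1, 1) = 1
(y /\ ((~x \/ ~y) \/ ((z \/ z) -> x))) = min(0, 1) = 0
(((y -> (y /\ z)) \/ ~~z) -> (y /\ ((~x \/ ~y) \/ ((z \/ z) -> x)))): min(1, 1 − 1 + 0) = 0
~x: Łukasiewicz ¬ gives 1 − 0.7 = 0.3
~y: Łukasiewicz ¬ gives 1 − 0 = 1
(~x \/ ~y) = max(0.3, 1) = 1
(z \/ z) = max(0.3, 0.3) = 0.3
((z \/ z) -> x): min(1, 1 − 0.3 + 0.7) = 1
((~x \/ ~y) \/ ((z \/ z) -> x)) = max(1, 1) = 1
(y /\ ((~x \/ ~y) \/ ((z \/ z) -> x))) = min(0, 1) = 0
(y /\ z) = min(0, 0.3) = 0
(y -> (y /\ z)): min(1, 1 − 0 + 0) = 1
~z: Łukasiewicz ¬ gives 1 − 0.3 = 0.7
~~z: Łukasiewicz ¬ gives 1 − 0.7 = 0.3
((y -> (y /\ z)) \/ ~~z) = max(1, 0.3) = 1
((y /\ ((~x \/ ~y) \/ ((z \/ z) -> x))) -> ((y -> (y /\ z)) \/ ~~z)): min(1, 1 − 0 + 1) = 1
((((y -> (y /\ z)) \/ ~~z) -> (y /\ ((~x \/ ~y) \/ ((z \/ z) -> x)))) \/ ((y /\ ((~x \/ ~y) \/ ((z \/ z) -> x))) -> ((y -> (y /\ z)) \/ ~~z))) = max(0, 1) = 1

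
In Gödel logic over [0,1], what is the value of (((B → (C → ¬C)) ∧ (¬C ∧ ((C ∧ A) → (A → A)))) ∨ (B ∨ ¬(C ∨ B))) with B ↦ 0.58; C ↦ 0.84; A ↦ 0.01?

0.58

¬C: Gödel ¬ of 0.84 = 0 (operand ≠ 0)
(C → ¬C): 0.84 > 0, so result = 0
(B → (C → ¬C)): 0.58 > 0, so result = 0
¬C: Gödel ¬ of 0.84 = 0 (operand ≠ 0)
(C ∧ A) = min(0.84, 0.01) = 0.01
(A → A): 0.01 ≤ 0.01, so result = 1
((C ∧ A) → (A → A)): 0.01 ≤ 1, so result = 1
(¬C ∧ ((C ∧ A) → (A → A))) = min(0, 1) = 0
((B → (C → ¬C)) ∧ (¬C ∧ ((C ∧ A) → (A → A)))) = min(0, 0) = 0
(C ∨ B) = max(0.84, 0.58) = 0.84
¬(C ∨ B): Gödel ¬ of 0.84 = 0 (operand ≠ 0)
(B ∨ ¬(C ∨ B)) = max(0.58, 0) = 0.58
(((B → (C → ¬C)) ∧ (¬C ∧ ((C ∧ A) → (A → A)))) ∨ (B ∨ ¬(C ∨ B))) = max(0, 0.58) = 0.58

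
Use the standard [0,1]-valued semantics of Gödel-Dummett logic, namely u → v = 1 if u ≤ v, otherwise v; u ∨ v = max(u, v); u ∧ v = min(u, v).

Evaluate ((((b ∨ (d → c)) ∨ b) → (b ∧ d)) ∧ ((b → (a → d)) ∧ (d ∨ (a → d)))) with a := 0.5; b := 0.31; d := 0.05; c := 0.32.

(d → c): 0.05 ≤ 0.32, so result = 1
(b ∨ (d → c)) = max(0.31, 1) = 1
((b ∨ (d → c)) ∨ b) = max(1, 0.31) = 1
(b ∧ d) = min(0.31, 0.05) = 0.05
(((b ∨ (d → c)) ∨ b) → (b ∧ d)): 1 > 0.05, so result = 0.05
(a → d): 0.5 > 0.05, so result = 0.05
(b → (a → d)): 0.31 > 0.05, so result = 0.05
(a → d): 0.5 > 0.05, so result = 0.05
(d ∨ (a → d)) = max(0.05, 0.05) = 0.05
((b → (a → d)) ∧ (d ∨ (a → d))) = min(0.05, 0.05) = 0.05
((((b ∨ (d → c)) ∨ b) → (b ∧ d)) ∧ ((b → (a → d)) ∧ (d ∨ (a → d)))) = min(0.05, 0.05) = 0.05

0.05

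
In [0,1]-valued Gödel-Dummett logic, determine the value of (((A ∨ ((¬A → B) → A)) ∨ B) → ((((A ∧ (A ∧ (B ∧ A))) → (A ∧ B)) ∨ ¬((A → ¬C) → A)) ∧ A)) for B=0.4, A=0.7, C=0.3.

¬A: Gödel ¬ of 0.7 = 0 (operand ≠ 0)
(¬A → B): 0 ≤ 0.4, so result = 1
((¬A → B) → A): 1 > 0.7, so result = 0.7
(A ∨ ((¬A → B) → A)) = max(0.7, 0.7) = 0.7
((A ∨ ((¬A → B) → A)) ∨ B) = max(0.7, 0.4) = 0.7
(B ∧ A) = min(0.4, 0.7) = 0.4
(A ∧ (B ∧ A)) = min(0.7, 0.4) = 0.4
(A ∧ (A ∧ (B ∧ A))) = min(0.7, 0.4) = 0.4
(A ∧ B) = min(0.7, 0.4) = 0.4
((A ∧ (A ∧ (B ∧ A))) → (A ∧ B)): 0.4 ≤ 0.4, so result = 1
¬C: Gödel ¬ of 0.3 = 0 (operand ≠ 0)
(A → ¬C): 0.7 > 0, so result = 0
((A → ¬C) → A): 0 ≤ 0.7, so result = 1
¬((A → ¬C) → A): Gödel ¬ of 1 = 0 (operand ≠ 0)
(((A ∧ (A ∧ (B ∧ A))) → (A ∧ B)) ∨ ¬((A → ¬C) → A)) = max(1, 0) = 1
((((A ∧ (A ∧ (B ∧ A))) → (A ∧ B)) ∨ ¬((A → ¬C) → A)) ∧ A) = min(1, 0.7) = 0.7
(((A ∨ ((¬A → B) → A)) ∨ B) → ((((A ∧ (A ∧ (B ∧ A))) → (A ∧ B)) ∨ ¬((A → ¬C) → A)) ∧ A)): 0.7 ≤ 0.7, so result = 1

1.00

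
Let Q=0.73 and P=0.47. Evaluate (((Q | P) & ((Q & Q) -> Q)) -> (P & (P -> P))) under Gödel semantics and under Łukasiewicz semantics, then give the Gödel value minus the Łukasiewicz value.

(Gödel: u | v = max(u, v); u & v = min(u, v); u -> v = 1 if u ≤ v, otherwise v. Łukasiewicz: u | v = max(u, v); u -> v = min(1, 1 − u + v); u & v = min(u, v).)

Gödel evaluation:
  (Q | P) = max(0.73, 0.47) = 0.73
  (Q & Q) = min(0.73, 0.73) = 0.73
  ((Q & Q) -> Q): 0.73 ≤ 0.73, so result = 1
  ((Q | P) & ((Q & Q) -> Q)) = min(0.73, 1) = 0.73
  (P -> P): 0.47 ≤ 0.47, so result = 1
  (P & (P -> P)) = min(0.47, 1) = 0.47
  (((Q | P) & ((Q & Q) -> Q)) -> (P & (P -> P))): 0.73 > 0.47, so result = 0.47
  Gödel value = 0.47
Łukasiewicz evaluation:
  (Q | P) = max(0.73, 0.47) = 0.73
  (Q & Q) = min(0.73, 0.73) = 0.73
  ((Q & Q) -> Q): min(1, 1 − 0.73 + 0.73) = 1
  ((Q | P) & ((Q & Q) -> Q)) = min(0.73, 1) = 0.73
  (P -> P): min(1, 1 − 0.47 + 0.47) = 1
  (P & (P -> P)) = min(0.47, 1) = 0.47
  (((Q | P) & ((Q & Q) -> Q)) -> (P & (P -> P))): min(1, 1 − 0.73 + 0.47) = 0.74
  Łukasiewicz value = 0.74
Difference: 0.47 − 0.74 = -0.27

-0.27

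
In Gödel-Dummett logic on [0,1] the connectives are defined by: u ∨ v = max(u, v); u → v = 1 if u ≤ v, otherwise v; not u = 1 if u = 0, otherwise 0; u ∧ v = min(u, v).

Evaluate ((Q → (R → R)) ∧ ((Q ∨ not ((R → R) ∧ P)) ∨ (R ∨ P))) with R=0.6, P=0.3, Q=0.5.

0.60

(R → R): 0.6 ≤ 0.6, so result = 1
(Q → (R → R)): 0.5 ≤ 1, so result = 1
(R → R): 0.6 ≤ 0.6, so result = 1
((R → R) ∧ P) = min(1, 0.3) = 0.3
not ((R → R) ∧ P): Gödel ¬ of 0.3 = 0 (operand ≠ 0)
(Q ∨ not ((R → R) ∧ P)) = max(0.5, 0) = 0.5
(R ∨ P) = max(0.6, 0.3) = 0.6
((Q ∨ not ((R → R) ∧ P)) ∨ (R ∨ P)) = max(0.5, 0.6) = 0.6
((Q → (R → R)) ∧ ((Q ∨ not ((R → R) ∧ P)) ∨ (R ∨ P))) = min(1, 0.6) = 0.6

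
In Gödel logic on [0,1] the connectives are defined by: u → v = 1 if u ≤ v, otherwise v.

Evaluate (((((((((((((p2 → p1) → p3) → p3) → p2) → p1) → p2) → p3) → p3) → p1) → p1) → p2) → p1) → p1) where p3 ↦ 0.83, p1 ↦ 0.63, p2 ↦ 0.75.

(p2 → p1): 0.75 > 0.63, so result = 0.63
((p2 → p1) → p3): 0.63 ≤ 0.83, so result = 1
(((p2 → p1) → p3) → p3): 1 > 0.83, so result = 0.83
((((p2 → p1) → p3) → p3) → p2): 0.83 > 0.75, so result = 0.75
(((((p2 → p1) → p3) → p3) → p2) → p1): 0.75 > 0.63, so result = 0.63
((((((p2 → p1) → p3) → p3) → p2) → p1) → p2): 0.63 ≤ 0.75, so result = 1
(((((((p2 → p1) → p3) → p3) → p2) → p1) → p2) → p3): 1 > 0.83, so result = 0.83
((((((((p2 → p1) → p3) → p3) → p2) → p1) → p2) → p3) → p3): 0.83 ≤ 0.83, so result = 1
(((((((((p2 → p1) → p3) → p3) → p2) → p1) → p2) → p3) → p3) → p1): 1 > 0.63, so result = 0.63
((((((((((p2 → p1) → p3) → p3) → p2) → p1) → p2) → p3) → p3) → p1) → p1): 0.63 ≤ 0.63, so result = 1
(((((((((((p2 → p1) → p3) → p3) → p2) → p1) → p2) → p3) → p3) → p1) → p1) → p2): 1 > 0.75, so result = 0.75
((((((((((((p2 → p1) → p3) → p3) → p2) → p1) → p2) → p3) → p3) → p1) → p1) → p2) → p1): 0.75 > 0.63, so result = 0.63
(((((((((((((p2 → p1) → p3) → p3) → p2) → p1) → p2) → p3) → p3) → p1) → p1) → p2) → p1) → p1): 0.63 ≤ 0.63, so result = 1

1.00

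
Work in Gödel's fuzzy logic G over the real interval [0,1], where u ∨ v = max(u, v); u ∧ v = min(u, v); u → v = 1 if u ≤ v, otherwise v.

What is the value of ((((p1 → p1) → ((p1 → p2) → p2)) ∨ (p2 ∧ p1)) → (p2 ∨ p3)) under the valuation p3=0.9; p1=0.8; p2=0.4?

0.90

(p1 → p1): 0.8 ≤ 0.8, so result = 1
(p1 → p2): 0.8 > 0.4, so result = 0.4
((p1 → p2) → p2): 0.4 ≤ 0.4, so result = 1
((p1 → p1) → ((p1 → p2) → p2)): 1 ≤ 1, so result = 1
(p2 ∧ p1) = min(0.4, 0.8) = 0.4
(((p1 → p1) → ((p1 → p2) → p2)) ∨ (p2 ∧ p1)) = max(1, 0.4) = 1
(p2 ∨ p3) = max(0.4, 0.9) = 0.9
((((p1 → p1) → ((p1 → p2) → p2)) ∨ (p2 ∧ p1)) → (p2 ∨ p3)): 1 > 0.9, so result = 0.9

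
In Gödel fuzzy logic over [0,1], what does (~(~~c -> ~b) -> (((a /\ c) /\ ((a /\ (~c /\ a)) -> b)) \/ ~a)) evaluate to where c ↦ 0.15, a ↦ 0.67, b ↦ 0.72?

0.15

~c: Gödel ¬ of 0.15 = 0 (operand ≠ 0)
~~c: Gödel ¬ of 0 = 1 (operand is 0)
~b: Gödel ¬ of 0.72 = 0 (operand ≠ 0)
(~~c -> ~b): 1 > 0, so result = 0
~(~~c -> ~b): Gödel ¬ of 0 = 1 (operand is 0)
(a /\ c) = min(0.67, 0.15) = 0.15
~c: Gödel ¬ of 0.15 = 0 (operand ≠ 0)
(~c /\ a) = min(0, 0.67) = 0
(a /\ (~c /\ a)) = min(0.67, 0) = 0
((a /\ (~c /\ a)) -> b): 0 ≤ 0.72, so result = 1
((a /\ c) /\ ((a /\ (~c /\ a)) -> b)) = min(0.15, 1) = 0.15
~a: Gödel ¬ of 0.67 = 0 (operand ≠ 0)
(((a /\ c) /\ ((a /\ (~c /\ a)) -> b)) \/ ~a) = max(0.15, 0) = 0.15
(~(~~c -> ~b) -> (((a /\ c) /\ ((a /\ (~c /\ a)) -> b)) \/ ~a)): 1 > 0.15, so result = 0.15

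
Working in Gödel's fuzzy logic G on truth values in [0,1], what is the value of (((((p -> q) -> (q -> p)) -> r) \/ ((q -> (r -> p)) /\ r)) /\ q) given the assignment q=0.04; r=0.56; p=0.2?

(p -> q): 0.2 > 0.04, so result = 0.04
(q -> p): 0.04 ≤ 0.2, so result = 1
((p -> q) -> (q -> p)): 0.04 ≤ 1, so result = 1
(((p -> q) -> (q -> p)) -> r): 1 > 0.56, so result = 0.56
(r -> p): 0.56 > 0.2, so result = 0.2
(q -> (r -> p)): 0.04 ≤ 0.2, so result = 1
((q -> (r -> p)) /\ r) = min(1, 0.56) = 0.56
((((p -> q) -> (q -> p)) -> r) \/ ((q -> (r -> p)) /\ r)) = max(0.56, 0.56) = 0.56
(((((p -> q) -> (q -> p)) -> r) \/ ((q -> (r -> p)) /\ r)) /\ q) = min(0.56, 0.04) = 0.04

0.04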